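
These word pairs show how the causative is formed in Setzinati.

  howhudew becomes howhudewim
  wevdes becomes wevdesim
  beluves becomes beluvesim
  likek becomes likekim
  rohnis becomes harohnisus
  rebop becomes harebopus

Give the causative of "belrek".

"belrek" has last vowel 'e'. The stems whose last vowel is 'e' (howhudew → howhudewim, wevdes → wevdesim, beluves → beluvesim) add -im.
So belrek → belrekim.

belrekim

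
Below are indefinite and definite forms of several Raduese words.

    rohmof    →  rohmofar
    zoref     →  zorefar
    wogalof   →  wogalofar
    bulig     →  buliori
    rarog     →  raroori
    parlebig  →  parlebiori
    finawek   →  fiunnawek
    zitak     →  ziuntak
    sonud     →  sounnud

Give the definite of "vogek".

voungek

rohmof and rarog both have last vowel 'o' yet inflect differently (rohmofar, raroori), so the last vowel is not what conditions the rule; the final letter is.
"vogek" ends in -k. The stems ending in -k (finawek → fiunnawek, zitak → ziuntak) insert -un- after the first vowel.
The other patterns: stems ending in -f add -ar; stems ending in -g drop the final letter and add -ori.
So vogek → voungek.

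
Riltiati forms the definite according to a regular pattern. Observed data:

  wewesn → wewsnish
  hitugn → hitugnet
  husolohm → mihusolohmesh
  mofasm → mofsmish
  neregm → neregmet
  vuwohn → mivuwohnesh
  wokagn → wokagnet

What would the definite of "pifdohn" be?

mipifdohnesh

"pifdohn" has second-to-last letter 'h'. The stems whose second-to-last letter is 'h' (husolohm → mihusolohmesh, vuwohn → mivuwohnesh) add mi- … -esh around the stem.
The other patterns: stems whose second-to-last letter is 'g' add -et; stems whose second-to-last letter is 's' delete the last vowel and add -ish.
So pifdohn → mipifdohnesh.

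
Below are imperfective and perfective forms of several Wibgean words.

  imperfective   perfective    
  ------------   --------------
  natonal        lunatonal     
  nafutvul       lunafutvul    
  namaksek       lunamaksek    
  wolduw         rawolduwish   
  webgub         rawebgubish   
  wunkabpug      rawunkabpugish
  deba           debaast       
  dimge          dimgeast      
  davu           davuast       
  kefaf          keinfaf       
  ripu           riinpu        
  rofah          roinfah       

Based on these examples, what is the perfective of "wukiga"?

davu and ripu both end in -u yet inflect differently (davuast, riinpu), so the final letter is not what conditions the rule; the first letter is.
"wukiga" begins with w-. The stems beginning with w- (wolduw → rawolduwish, webgub → rawebgubish, wunkabpug → rawunkabpugish) add ra- … -ish around the stem.
So wukiga → rawukigaish.

rawukigaish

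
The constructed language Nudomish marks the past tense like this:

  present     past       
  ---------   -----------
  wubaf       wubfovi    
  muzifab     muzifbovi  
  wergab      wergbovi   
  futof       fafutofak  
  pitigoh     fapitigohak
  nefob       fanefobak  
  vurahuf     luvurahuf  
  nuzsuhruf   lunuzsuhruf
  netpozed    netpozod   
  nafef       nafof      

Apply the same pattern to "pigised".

pigisod

wubaf and futof both end in -f yet inflect differently (wubfovi, fafutofak), so the final letter is not what conditions the rule; the last vowel is.
"pigised" has last vowel 'e'. The stems whose last vowel is 'e' (netpozed → netpozod, nafef → nafof) change the last vowel to 'o'.
The other patterns: stems whose last vowel is 'a' delete the last vowel and add -ovi; stems whose last vowel is 'o' add fa- … -ak around the stem; stems whose last vowel is 'u' add the prefix lu-.
So pigised → pigisod.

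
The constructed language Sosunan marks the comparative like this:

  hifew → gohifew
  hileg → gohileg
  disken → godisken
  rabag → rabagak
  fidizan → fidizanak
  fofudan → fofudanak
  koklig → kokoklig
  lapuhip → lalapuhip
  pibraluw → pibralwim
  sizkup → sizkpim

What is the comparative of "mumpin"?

mumumpin

hileg and rabag both end in -g yet inflect differently (gohileg, rabagak), so the final letter is not what conditions the rule; the last vowel is.
"mumpin" has last vowel 'i'. The stems whose last vowel is 'i' (koklig → kokoklig, lapuhip → lalapuhip) repeat the first consonant+vowel as a prefix.
The other patterns: stems whose last vowel is 'e' add the prefix go-; stems whose last vowel is 'a' add -ak; stems whose last vowel is 'u' delete the last vowel and add -im.
So mumpin → mumumpin.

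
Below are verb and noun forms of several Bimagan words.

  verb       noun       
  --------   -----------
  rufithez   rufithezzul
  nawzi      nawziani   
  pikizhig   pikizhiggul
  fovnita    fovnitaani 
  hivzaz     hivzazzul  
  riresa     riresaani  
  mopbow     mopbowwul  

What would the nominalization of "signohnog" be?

"signohnog" ends in a consonant. The stems ending in a consonant (hivzaz → hivzazzul, pikizhig → pikizhiggul, mopbow → mopbowwul) double the final consonant and add -ul.
So signohnog → signohnoggul.

signohnoggul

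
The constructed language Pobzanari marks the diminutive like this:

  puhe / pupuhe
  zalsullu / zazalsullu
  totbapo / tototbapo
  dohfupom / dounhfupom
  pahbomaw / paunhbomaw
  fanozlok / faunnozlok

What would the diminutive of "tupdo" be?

tutupdo

"tupdo" ends in a vowel. The stems ending in a vowel (totbapo → tototbapo, puhe → pupuhe, zalsullu → zazalsullu) repeat the first consonant+vowel as a prefix.
The other pattern: stems ending in a consonant insert -un- after the first vowel.
So tupdo → tutupdo.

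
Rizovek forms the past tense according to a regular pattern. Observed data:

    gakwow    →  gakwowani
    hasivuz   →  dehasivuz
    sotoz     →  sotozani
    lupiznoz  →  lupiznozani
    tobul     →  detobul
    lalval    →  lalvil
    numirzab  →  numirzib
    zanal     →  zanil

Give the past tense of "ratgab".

ratgib

lupiznoz and hasivuz both end in -z yet inflect differently (lupiznozani, dehasivuz), so the final letter is not what conditions the rule; the last vowel is.
"ratgab" has last vowel 'a'. The stems whose last vowel is 'a' (zanal → zanil, lalval → lalvil, numirzab → numirzib) change the last vowel to 'i'.
So ratgab → ratgib.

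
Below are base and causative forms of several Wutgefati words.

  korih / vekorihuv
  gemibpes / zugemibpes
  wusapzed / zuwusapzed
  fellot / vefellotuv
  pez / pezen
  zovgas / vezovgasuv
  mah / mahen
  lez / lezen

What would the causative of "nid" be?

"nid" has 1 vowel. The stems with 1 vowel (mah → mahen, lez → lezen, pez → pezen) add -en.
The other patterns: stems with 2 vowels add ve- … -uv around the stem; stems with 3 vowels add the prefix zu-.
So nid → niden.

niden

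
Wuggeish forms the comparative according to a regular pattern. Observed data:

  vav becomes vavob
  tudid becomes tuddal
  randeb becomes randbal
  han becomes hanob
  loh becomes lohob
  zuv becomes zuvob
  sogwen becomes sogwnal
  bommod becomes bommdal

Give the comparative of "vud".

vudob

"vud" has 1 vowel. The stems with 1 vowel (loh → lohob, han → hanob, vav → vavob) add -ob.
The other pattern: stems with 2 vowels delete the last vowel and add -al.
So vud → vudob.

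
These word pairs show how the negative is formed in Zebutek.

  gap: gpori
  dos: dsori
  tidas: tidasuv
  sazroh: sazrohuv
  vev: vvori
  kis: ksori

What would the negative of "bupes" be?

tidas and kis both end in -s yet inflect differently (tidasuv, ksori), so the final letter is not what conditions the rule; the number of vowels is.
"bupes" has 2 vowels. The stems with 2 vowels (sazroh → sazrohuv, tidas → tidasuv) add -uv.
So bupes → bupesuv.

bupesuv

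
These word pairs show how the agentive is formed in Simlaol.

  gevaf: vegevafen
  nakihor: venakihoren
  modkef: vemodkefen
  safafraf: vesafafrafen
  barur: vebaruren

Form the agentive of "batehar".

Every pair shown (gevaf → vegevafen, nakihor → venakihoren, modkef → vemodkefen, …) follows the same rule: add ve- … -en around the stem.
So batehar → vebateharen.

vebateharen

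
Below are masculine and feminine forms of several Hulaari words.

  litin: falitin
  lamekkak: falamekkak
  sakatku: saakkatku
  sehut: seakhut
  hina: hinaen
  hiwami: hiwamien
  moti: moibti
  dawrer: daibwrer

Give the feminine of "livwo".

falivwo

hiwami and moti both end in -i yet inflect differently (hiwamien, moibti), so the final letter is not what conditions the rule; the first letter is.
"livwo" begins with l-. The stems beginning with l- (litin → falitin, lamekkak → falamekkak) add the prefix fa-.
The other patterns: stems beginning with s- insert -ak- after the first vowel; stems beginning with h- add -en; stems beginning with d- or m- insert -ib- after the first vowel.
So livwo → falivwo.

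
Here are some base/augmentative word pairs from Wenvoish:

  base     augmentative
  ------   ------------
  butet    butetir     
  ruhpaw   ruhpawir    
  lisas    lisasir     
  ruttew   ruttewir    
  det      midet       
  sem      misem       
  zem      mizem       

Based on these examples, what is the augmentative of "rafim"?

butet and det both end in -t yet inflect differently (butetir, midet), so the final letter is not what conditions the rule; the number of vowels is.
"rafim" has 2 vowels. The stems with 2 vowels (butet → butetir, ruhpaw → ruhpawir, lisas → lisasir) add -ir.
The other pattern: stems with 1 vowel add the prefix mi-.
So rafim → rafimir.

rafimir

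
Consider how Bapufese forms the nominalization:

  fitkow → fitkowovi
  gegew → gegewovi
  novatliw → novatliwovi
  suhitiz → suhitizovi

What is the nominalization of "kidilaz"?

Every pair shown (fitkow → fitkowovi, gegew → gegewovi, novatliw → novatliwovi, …) follows the same rule: add -ovi.
So kidilaz → kidilazovi.

kidilazovi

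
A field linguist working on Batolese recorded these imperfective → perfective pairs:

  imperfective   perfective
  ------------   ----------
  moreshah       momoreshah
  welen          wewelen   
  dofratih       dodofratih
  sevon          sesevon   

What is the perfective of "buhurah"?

Every pair shown (moreshah → momoreshah, welen → wewelen, dofratih → dodofratih, …) follows the same rule: repeat the first consonant+vowel as a prefix.
So buhurah → bubuhurah.

bubuhurah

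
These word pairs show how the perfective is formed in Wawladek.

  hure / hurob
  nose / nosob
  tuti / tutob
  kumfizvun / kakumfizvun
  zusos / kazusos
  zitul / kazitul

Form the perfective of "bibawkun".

hure and zusos both have 2 vowels yet inflect differently (hurob, kazusos), so the number of vowels is not what conditions the rule; whether the stem ends in a vowel or a consonant is.
"bibawkun" ends in a consonant. The stems ending in a consonant (kumfizvun → kakumfizvun, zusos → kazusos, zitul → kazitul) add the prefix ka-.
The other pattern: stems ending in a vowel drop the final letter and add -ob.
So bibawkun → kabibawkun.

kabibawkun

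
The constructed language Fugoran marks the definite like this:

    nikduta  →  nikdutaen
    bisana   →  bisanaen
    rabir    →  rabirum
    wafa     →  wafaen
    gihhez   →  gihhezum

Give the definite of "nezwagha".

nezwaghaen

gihhez and wafa both have 2 vowels yet inflect differently (gihhezum, wafaen), so the number of vowels is not what conditions the rule; whether the stem ends in a vowel or a consonant is.
"nezwagha" ends in a vowel. The stems ending in a vowel (nikduta → nikdutaen, wafa → wafaen, bisana → bisanaen) add -en.
The other pattern: stems ending in a consonant add -um.
So nezwagha → nezwaghaen.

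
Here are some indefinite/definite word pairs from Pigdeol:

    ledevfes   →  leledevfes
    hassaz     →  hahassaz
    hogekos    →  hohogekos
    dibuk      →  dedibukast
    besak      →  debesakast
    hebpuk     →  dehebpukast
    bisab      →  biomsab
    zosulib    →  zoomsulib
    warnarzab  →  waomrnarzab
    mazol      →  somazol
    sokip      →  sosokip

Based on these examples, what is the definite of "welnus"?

hassaz and besak both have last vowel 'a' yet inflect differently (hahassaz, debesakast), so the last vowel is not what conditions the rule; the final letter is.
"welnus" ends in -s. The stems ending in -s (ledevfes → leledevfes, hogekos → hohogekos) repeat the first consonant+vowel as a prefix.
So welnus → wewelnus.

wewelnus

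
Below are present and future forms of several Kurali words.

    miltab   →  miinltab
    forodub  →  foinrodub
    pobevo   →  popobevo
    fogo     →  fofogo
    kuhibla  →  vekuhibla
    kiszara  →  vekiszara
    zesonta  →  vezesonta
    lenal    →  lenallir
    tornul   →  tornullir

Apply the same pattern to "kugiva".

miltab and kuhibla both have last vowel 'a' yet inflect differently (miinltab, vekuhibla), so the last vowel is not what conditions the rule; the final letter is.
"kugiva" ends in -a. The stems ending in -a (kuhibla → vekuhibla, kiszara → vekiszara, zesonta → vezesonta) add the prefix ve-.
So kugiva → vekugiva.

vekugiva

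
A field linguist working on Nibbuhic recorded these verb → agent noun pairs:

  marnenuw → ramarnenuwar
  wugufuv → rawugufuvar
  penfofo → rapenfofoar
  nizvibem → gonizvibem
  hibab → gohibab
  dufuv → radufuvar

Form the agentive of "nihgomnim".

gonihgomnim

"nihgomnim" ends in -m. The one such stem in the data (nizvibem → gonizvibem) adds the prefix go-, so the same rule applies.
The other pattern: stems ending in -o, -v or -w add ra- … -ar around the stem.
So nihgomnim → gonihgomnim.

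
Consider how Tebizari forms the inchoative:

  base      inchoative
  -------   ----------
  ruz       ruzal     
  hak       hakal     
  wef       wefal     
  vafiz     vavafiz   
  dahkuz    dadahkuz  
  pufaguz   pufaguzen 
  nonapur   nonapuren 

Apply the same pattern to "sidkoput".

"sidkoput" has 3 vowels. The stems with 3 vowels (pufaguz → pufaguzen, nonapur → nonapuren) add -en.
So sidkoput → sidkoputen.

sidkoputen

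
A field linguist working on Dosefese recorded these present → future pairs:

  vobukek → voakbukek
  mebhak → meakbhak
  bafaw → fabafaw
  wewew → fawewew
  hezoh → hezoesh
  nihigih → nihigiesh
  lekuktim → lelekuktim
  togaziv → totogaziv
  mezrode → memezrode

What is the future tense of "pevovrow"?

fapevovrow

mebhak and bafaw both have last vowel 'a' yet inflect differently (meakbhak, fabafaw), so the last vowel is not what conditions the rule; the final letter is.
"pevovrow" ends in -w. The stems ending in -w (bafaw → fabafaw, wewew → fawewew) add the prefix fa-.
The other patterns: stems ending in -k insert -ak- after the first vowel; stems ending in -h drop the final letter and add -esh; stems ending in -e, -m or -v repeat the first consonant+vowel as a prefix.
So pevovrow → fapevovrow.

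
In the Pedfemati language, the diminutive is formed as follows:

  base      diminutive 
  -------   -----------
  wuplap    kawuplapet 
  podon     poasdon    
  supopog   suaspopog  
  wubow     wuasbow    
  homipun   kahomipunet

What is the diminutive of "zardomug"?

kazardomuget

podon and homipun both end in -n yet inflect differently (poasdon, kahomipunet), so the final letter is not what conditions the rule; the last vowel is.
"zardomug" has last vowel 'u'. The one such stem in the data (homipun → kahomipunet) adds ka- … -et around the stem, so the same rule applies.
The other pattern: stems whose last vowel is 'o' insert -as- after the first vowel.
So zardomug → kazardomuget.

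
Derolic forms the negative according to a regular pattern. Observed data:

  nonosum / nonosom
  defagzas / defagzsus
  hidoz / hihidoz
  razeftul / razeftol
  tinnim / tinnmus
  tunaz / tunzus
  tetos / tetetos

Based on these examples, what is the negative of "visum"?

visom

"visum" has last vowel 'u'. The stems whose last vowel is 'u' (nonosum → nonosom, razeftul → razeftol) change the last vowel to 'o'.
So visum → visom.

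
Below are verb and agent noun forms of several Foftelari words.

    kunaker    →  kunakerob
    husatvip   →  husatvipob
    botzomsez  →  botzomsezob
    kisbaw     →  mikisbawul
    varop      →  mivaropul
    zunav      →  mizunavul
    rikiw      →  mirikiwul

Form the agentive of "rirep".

husatvip and varop both end in -p yet inflect differently (husatvipob, mivaropul), so the final letter is not what conditions the rule; the number of vowels is.
"rirep" has 2 vowels. The stems with 2 vowels (kisbaw → mikisbawul, varop → mivaropul, zunav → mizunavul) add mi- … -ul around the stem.
So rirep → mirirepul.

mirirepul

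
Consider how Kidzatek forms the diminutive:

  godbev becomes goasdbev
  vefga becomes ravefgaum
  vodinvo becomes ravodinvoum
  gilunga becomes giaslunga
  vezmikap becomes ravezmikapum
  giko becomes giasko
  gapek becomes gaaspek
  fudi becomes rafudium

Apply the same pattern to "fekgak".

giko and vodinvo both end in -o yet inflect differently (giasko, ravodinvoum), so the final letter is not what conditions the rule; the first letter is.
"fekgak" begins with f-. The one such stem in the data (fudi → rafudium) adds ra- … -um around the stem, so the same rule applies.
So fekgak → rafekgakum.

rafekgakum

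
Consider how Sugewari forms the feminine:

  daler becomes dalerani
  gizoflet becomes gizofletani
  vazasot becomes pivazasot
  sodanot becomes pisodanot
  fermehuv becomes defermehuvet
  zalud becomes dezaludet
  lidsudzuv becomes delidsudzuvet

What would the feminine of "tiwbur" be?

"tiwbur" has last vowel 'u'. The stems whose last vowel is 'u' (fermehuv → defermehuvet, zalud → dezaludet, lidsudzuv → delidsudzuvet) add de- … -et around the stem.
The other patterns: stems whose last vowel is 'e' add -ani; stems whose last vowel is 'o' add the prefix pi-.
So tiwbur → detiwburet.

detiwburet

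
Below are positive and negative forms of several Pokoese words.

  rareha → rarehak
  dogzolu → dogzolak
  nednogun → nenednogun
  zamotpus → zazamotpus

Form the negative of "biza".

bizak

"biza" ends in a vowel. The stems ending in a vowel (dogzolu → dogzolak, rareha → rarehak) drop the final letter and add -ak.
The other pattern: stems ending in a consonant repeat the first consonant+vowel as a prefix.
So biza → bizak.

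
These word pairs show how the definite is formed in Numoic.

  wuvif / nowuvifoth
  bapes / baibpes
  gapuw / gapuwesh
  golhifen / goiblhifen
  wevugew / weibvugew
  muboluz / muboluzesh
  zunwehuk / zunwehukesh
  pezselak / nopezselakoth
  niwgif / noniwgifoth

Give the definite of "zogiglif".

nozogiglifoth

wevugew and gapuw both end in -w yet inflect differently (weibvugew, gapuwesh), so the final letter is not what conditions the rule; the last vowel is.
"zogiglif" has last vowel 'i'. The stems whose last vowel is 'i' (niwgif → noniwgifoth, wuvif → nowuvifoth) add no- … -oth around the stem.
The other patterns: stems whose last vowel is 'e' insert -ib- after the first vowel; stems whose last vowel is 'u' add -esh.
So zogiglif → nozogiglifoth.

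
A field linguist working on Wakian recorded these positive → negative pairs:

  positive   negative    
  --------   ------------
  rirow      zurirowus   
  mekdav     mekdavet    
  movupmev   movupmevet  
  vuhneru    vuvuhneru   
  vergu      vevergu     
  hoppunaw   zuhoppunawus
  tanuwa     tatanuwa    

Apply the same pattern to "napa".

mekdav and hoppunaw both have last vowel 'a' yet inflect differently (mekdavet, zuhoppunawus), so the last vowel is not what conditions the rule; the final letter is.
"napa" ends in -a. The one such stem in the data (tanuwa → tatanuwa) repeats the first consonant+vowel as a prefix (as do vuhneru, vergu), so the same rule applies.
So napa → nanapa.

nanapa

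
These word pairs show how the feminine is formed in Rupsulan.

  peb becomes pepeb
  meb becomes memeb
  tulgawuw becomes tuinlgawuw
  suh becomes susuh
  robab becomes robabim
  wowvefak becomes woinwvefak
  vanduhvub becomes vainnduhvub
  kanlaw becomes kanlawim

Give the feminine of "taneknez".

"taneknez" has 3 vowels. The stems with 3 vowels (vanduhvub → vainnduhvub, wowvefak → woinwvefak, tulgawuw → tuinlgawuw) insert -in- after the first vowel.
The other patterns: stems with 1 vowel repeat the first consonant+vowel as a prefix; stems with 2 vowels add -im.
So taneknez → tainneknez.

tainneknez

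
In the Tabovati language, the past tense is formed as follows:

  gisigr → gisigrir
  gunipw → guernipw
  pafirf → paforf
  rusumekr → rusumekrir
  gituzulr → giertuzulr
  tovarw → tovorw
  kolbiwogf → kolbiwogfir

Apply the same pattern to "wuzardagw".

gunipw and tovarw both end in -w yet inflect differently (guernipw, tovorw), so the final letter is not what conditions the rule; the second-to-last letter is.
"wuzardagw" has second-to-last letter 'g'. The stems whose second-to-last letter is 'g' (gisigr → gisigrir, kolbiwogf → kolbiwogfir) add -ir.
The other patterns: stems whose second-to-last letter is 'l' or 'p' insert -er- after the first vowel; stems whose second-to-last letter is 'r' change the last vowel to 'o'.
So wuzardagw → wuzardagwir.

wuzardagwir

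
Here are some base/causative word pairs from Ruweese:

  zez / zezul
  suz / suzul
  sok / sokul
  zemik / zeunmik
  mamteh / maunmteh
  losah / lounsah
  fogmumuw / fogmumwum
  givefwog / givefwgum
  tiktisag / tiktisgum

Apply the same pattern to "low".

sok and zemik both end in -k yet inflect differently (sokul, zeunmik), so the final letter is not what conditions the rule; the number of vowels is.
"low" has 1 vowel. The stems with 1 vowel (zez → zezul, suz → suzul, sok → sokul) add -ul.
So low → lowul.

lowul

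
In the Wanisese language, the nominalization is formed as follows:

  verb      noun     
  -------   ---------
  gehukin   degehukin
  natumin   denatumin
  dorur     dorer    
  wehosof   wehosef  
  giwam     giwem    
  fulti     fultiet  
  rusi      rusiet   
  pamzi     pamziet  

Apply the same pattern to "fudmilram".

fudmilrem

natumin and rusi both have last vowel 'i' yet inflect differently (denatumin, rusiet), so the last vowel is not what conditions the rule; the final letter is.
"fudmilram" ends in -m. The one such stem in the data (giwam → giwem) changes the last vowel to 'e' (as do dorur, wehosof), so the same rule applies.
The other patterns: stems ending in -n add the prefix de-; stems ending in -i add -et.
So fudmilram → fudmilrem.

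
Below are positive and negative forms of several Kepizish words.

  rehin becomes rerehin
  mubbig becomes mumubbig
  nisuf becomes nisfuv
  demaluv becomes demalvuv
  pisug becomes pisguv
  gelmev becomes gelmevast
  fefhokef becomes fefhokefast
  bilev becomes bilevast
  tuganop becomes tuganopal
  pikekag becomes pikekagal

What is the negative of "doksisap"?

mubbig and pisug both end in -g yet inflect differently (mumubbig, pisguv), so the final letter is not what conditions the rule; the last vowel is.
"doksisap" has last vowel 'a'. The one such stem in the data (pikekag → pikekagal) adds -al, so the same rule applies.
The other patterns: stems whose last vowel is 'i' repeat the first consonant+vowel as a prefix; stems whose last vowel is 'u' delete the last vowel and add -uv; stems whose last vowel is 'e' add -ast.
So doksisap → doksisapal.

doksisapal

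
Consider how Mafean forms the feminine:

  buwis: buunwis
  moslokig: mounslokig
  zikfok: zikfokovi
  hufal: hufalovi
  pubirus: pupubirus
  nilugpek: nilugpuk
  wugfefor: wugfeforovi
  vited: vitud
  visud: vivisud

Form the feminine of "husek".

husuk

vited and visud both end in -d yet inflect differently (vitud, vivisud), so the final letter is not what conditions the rule; the last vowel is.
"husek" has last vowel 'e'. The stems whose last vowel is 'e' (nilugpek → nilugpuk, vited → vitud) change the last vowel to 'u'.
The other patterns: stems whose last vowel is 'i' insert -un- after the first vowel; stems whose last vowel is 'u' repeat the first consonant+vowel as a prefix; stems whose last vowel is 'a' or 'o' add -ovi.
So husek → husuk.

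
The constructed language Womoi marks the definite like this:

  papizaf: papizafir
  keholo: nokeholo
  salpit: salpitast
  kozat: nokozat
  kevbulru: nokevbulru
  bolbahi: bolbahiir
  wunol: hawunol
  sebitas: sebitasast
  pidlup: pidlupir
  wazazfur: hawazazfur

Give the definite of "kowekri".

kozat and salpit both end in -t yet inflect differently (nokozat, salpitast), so the final letter is not what conditions the rule; the first letter is.
"kowekri" begins with k-. The stems beginning with k- (kevbulru → nokevbulru, keholo → nokeholo, kozat → nokozat) add the prefix no-.
So kowekri → nokowekri.

nokowekri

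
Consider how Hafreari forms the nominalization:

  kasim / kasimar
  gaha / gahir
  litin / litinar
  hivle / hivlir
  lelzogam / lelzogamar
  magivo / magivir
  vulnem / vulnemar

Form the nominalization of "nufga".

gaha and lelzogam both have last vowel 'a' yet inflect differently (gahir, lelzogamar), so the last vowel is not what conditions the rule; whether the stem ends in a vowel or a consonant is.
"nufga" ends in a vowel. The stems ending in a vowel (magivo → magivir, gaha → gahir, hivle → hivlir) drop the final letter and add -ir.
So nufga → nufgir.

nufgir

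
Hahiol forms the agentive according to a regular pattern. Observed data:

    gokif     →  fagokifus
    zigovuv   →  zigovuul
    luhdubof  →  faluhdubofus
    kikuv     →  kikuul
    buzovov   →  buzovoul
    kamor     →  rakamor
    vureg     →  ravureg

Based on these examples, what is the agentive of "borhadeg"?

buzovov and luhdubof both have last vowel 'o' yet inflect differently (buzovoul, faluhdubofus), so the last vowel is not what conditions the rule; the final letter is.
"borhadeg" ends in -g. The one such stem in the data (vureg → ravureg) adds the prefix ra-, so the same rule applies.
The other patterns: stems ending in -v drop the final letter and add -ul; stems ending in -f add fa- … -us around the stem.
So borhadeg → raborhadeg.

raborhadeg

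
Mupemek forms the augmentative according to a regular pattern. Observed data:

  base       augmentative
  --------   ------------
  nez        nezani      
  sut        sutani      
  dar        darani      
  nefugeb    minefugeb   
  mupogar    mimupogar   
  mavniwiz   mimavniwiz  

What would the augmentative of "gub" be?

gubani

"gub" has 1 vowel. The stems with 1 vowel (nez → nezani, sut → sutani, dar → darani) add -ani.
So gub → gubani.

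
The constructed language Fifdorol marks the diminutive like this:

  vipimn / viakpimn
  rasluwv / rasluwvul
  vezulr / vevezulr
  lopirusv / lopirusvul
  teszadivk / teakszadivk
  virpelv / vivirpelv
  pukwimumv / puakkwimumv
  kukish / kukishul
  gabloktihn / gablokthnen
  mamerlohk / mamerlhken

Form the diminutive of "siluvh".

siakluvh

teszadivk and mamerlohk both end in -k yet inflect differently (teakszadivk, mamerlhken), so the final letter is not what conditions the rule; the second-to-last letter is.
"siluvh" has second-to-last letter 'v'. The one such stem in the data (teszadivk → teakszadivk) inserts -ak- after the first vowel (as do pukwimumv, vipimn), so the same rule applies.
So siluvh → siakluvh.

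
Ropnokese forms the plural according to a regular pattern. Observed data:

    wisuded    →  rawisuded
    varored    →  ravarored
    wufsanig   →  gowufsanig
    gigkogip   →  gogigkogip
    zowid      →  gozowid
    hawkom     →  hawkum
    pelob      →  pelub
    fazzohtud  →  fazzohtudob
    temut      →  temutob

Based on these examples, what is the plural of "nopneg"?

ranopneg

wisuded and zowid both end in -d yet inflect differently (rawisuded, gozowid), so the final letter is not what conditions the rule; the last vowel is.
"nopneg" has last vowel 'e'. The stems whose last vowel is 'e' (wisuded → rawisuded, varored → ravarored) add the prefix ra-.
The other patterns: stems whose last vowel is 'i' add the prefix go-; stems whose last vowel is 'o' change the last vowel to 'u'; stems whose last vowel is 'u' add -ob.
So nopneg → ranopneg.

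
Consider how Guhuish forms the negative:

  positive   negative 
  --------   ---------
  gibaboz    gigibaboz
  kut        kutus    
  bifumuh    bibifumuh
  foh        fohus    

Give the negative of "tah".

foh and bifumuh both end in -h yet inflect differently (fohus, bibifumuh), so the final letter is not what conditions the rule; the number of vowels is.
"tah" has 1 vowel. The stems with 1 vowel (kut → kutus, foh → fohus) add -us.
So tah → tahus.

tahus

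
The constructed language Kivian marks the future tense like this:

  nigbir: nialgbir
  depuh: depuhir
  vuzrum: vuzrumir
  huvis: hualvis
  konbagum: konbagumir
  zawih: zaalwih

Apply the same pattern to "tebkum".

tebkumir

depuh and zawih both end in -h yet inflect differently (depuhir, zaalwih), so the final letter is not what conditions the rule; the last vowel is.
"tebkum" has last vowel 'u'. The stems whose last vowel is 'u' (konbagum → konbagumir, vuzrum → vuzrumir, depuh → depuhir) add -ir.
The other pattern: stems whose last vowel is 'i' insert -al- after the first vowel.
So tebkum → tebkumir.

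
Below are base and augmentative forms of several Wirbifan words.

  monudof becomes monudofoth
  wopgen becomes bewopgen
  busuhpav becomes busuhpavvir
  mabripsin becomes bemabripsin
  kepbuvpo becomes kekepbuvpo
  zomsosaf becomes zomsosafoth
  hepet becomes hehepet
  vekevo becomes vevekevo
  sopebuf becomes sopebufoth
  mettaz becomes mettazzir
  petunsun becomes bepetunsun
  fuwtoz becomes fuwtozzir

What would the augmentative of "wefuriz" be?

wefurizzir

"wefuriz" ends in -z. The stems ending in -z (mettaz → mettazzir, fuwtoz → fuwtozzir) double the final consonant and add -ir.
The other patterns: stems ending in -f add -oth; stems ending in -o or -t repeat the first consonant+vowel as a prefix; stems ending in -n add the prefix be-.
So wefuriz → wefurizzir.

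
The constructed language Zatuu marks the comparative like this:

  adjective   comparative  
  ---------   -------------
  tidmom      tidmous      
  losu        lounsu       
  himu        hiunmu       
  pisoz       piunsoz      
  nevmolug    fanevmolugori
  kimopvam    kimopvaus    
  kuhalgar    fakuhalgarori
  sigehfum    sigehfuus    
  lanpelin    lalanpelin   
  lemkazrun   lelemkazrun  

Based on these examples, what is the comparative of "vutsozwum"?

vutsozwuus

"vutsozwum" ends in -m. The stems ending in -m (sigehfum → sigehfuus, kimopvam → kimopvaus, tidmom → tidmous) drop the final letter and add -us.
The other patterns: stems ending in -n repeat the first consonant+vowel as a prefix; stems ending in -g or -r add fa- … -ori around the stem; stems ending in -u or -z insert -un- after the first vowel.
So vutsozwum → vutsozwuus.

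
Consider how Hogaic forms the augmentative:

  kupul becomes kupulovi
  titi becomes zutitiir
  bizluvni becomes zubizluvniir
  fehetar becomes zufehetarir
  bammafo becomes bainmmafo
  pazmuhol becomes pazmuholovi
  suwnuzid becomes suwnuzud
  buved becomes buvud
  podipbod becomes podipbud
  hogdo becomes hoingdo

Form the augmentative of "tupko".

podipbod and hogdo both have last vowel 'o' yet inflect differently (podipbud, hoingdo), so the last vowel is not what conditions the rule; the final letter is.
"tupko" ends in -o. The stems ending in -o (hogdo → hoingdo, bammafo → bainmmafo) insert -in- after the first vowel.
So tupko → tuinpko.

tuinpko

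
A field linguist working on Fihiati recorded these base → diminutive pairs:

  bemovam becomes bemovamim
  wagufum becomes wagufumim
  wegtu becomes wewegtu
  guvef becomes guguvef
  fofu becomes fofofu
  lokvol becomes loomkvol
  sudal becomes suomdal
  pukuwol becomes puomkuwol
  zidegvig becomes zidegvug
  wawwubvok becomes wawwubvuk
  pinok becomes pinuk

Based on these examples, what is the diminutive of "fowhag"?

fowhug

wagufum and wegtu both have last vowel 'u' yet inflect differently (wagufumim, wewegtu), so the last vowel is not what conditions the rule; the final letter is.
"fowhag" ends in -g. The one such stem in the data (zidegvig → zidegvug) changes the last vowel to 'u' (as do wawwubvok, pinok), so the same rule applies.
The other patterns: stems ending in -m add -im; stems ending in -f or -u repeat the first consonant+vowel as a prefix; stems ending in -l insert -om- after the first vowel.
So fowhag → fowhug.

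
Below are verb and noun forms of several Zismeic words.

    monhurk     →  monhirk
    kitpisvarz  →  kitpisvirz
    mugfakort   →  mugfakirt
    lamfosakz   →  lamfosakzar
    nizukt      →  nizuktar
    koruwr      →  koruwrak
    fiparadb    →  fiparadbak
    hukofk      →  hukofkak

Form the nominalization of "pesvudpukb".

pesvudpukbar

"pesvudpukb" has second-to-last letter 'k'. The stems whose second-to-last letter is 'k' (lamfosakz → lamfosakzar, nizukt → nizuktar) add -ar.
The other patterns: stems whose second-to-last letter is 'r' change the last vowel to 'i'; stems whose second-to-last letter is 'd', 'f' or 'w' add -ak.
So pesvudpukb → pesvudpukbar.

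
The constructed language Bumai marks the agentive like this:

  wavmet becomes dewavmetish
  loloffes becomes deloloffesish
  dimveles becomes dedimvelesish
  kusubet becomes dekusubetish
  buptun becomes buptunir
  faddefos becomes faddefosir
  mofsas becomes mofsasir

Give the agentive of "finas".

finasir

"finas" has last vowel 'a'. The one such stem in the data (mofsas → mofsasir) adds -ir, so the same rule applies.
So finas → finasir.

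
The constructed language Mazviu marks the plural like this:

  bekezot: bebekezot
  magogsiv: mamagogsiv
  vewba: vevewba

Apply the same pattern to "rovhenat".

rorovhenat

Every pair shown (bekezot → bebekezot, magogsiv → mamagogsiv, vewba → vevewba) follows the same rule: repeat the first consonant+vowel as a prefix.
So rovhenat → rorovhenat.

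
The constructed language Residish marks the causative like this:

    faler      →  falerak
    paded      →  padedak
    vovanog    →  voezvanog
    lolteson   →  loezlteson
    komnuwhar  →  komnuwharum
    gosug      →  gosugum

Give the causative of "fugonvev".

faler and komnuwhar both end in -r yet inflect differently (falerak, komnuwharum), so the final letter is not what conditions the rule; the last vowel is.
"fugonvev" has last vowel 'e'. The stems whose last vowel is 'e' (faler → falerak, paded → padedak) add -ak.
The other patterns: stems whose last vowel is 'o' insert -ez- after the first vowel; stems whose last vowel is 'a' or 'u' add -um.
So fugonvev → fugonvevak.

fugonvevak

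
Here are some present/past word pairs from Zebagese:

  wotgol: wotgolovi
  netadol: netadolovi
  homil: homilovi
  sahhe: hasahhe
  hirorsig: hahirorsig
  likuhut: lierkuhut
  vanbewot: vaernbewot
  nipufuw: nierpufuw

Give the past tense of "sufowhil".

sufowhilovi

homil and hirorsig both have last vowel 'i' yet inflect differently (homilovi, hahirorsig), so the last vowel is not what conditions the rule; the final letter is.
"sufowhil" ends in -l. The stems ending in -l (wotgol → wotgolovi, netadol → netadolovi, homil → homilovi) add -ovi.
So sufowhil → sufowhilovi.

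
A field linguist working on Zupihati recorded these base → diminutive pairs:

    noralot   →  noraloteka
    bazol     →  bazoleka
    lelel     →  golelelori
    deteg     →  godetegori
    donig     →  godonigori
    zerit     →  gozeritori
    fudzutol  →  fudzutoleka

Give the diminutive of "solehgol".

solehgoleka

"solehgol" has last vowel 'o'. The stems whose last vowel is 'o' (fudzutol → fudzutoleka, noralot → noraloteka, bazol → bazoleka) add -eka.
The other pattern: stems whose last vowel is 'e' or 'i' add go- … -ori around the stem.
So solehgol → solehgoleka.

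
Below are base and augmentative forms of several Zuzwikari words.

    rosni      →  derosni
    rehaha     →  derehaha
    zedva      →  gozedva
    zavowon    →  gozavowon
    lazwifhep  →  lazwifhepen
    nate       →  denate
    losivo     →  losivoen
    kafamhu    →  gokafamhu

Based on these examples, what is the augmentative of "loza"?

"loza" begins with l-. The stems beginning with l- (losivo → losivoen, lazwifhep → lazwifhepen) add -en.
So loza → lozaen.

lozaen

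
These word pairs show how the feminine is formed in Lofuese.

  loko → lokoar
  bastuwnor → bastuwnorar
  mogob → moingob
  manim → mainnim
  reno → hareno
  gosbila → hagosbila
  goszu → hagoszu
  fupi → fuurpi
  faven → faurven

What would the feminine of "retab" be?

haretab

loko and reno both end in -o yet inflect differently (lokoar, hareno), so the final letter is not what conditions the rule; the first letter is.
"retab" begins with r-. The one such stem in the data (reno → hareno) adds the prefix ha-, so the same rule applies.
So retab → haretab.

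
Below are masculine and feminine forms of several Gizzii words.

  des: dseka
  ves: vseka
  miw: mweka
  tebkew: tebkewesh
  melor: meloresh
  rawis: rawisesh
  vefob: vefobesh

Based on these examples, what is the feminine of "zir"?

miw and tebkew both end in -w yet inflect differently (mweka, tebkewesh), so the final letter is not what conditions the rule; the number of vowels is.
"zir" has 1 vowel. The stems with 1 vowel (des → dseka, ves → vseka, miw → mweka) delete the last vowel and add -eka.
The other pattern: stems with 2 vowels add -esh.
So zir → zreka.

zreka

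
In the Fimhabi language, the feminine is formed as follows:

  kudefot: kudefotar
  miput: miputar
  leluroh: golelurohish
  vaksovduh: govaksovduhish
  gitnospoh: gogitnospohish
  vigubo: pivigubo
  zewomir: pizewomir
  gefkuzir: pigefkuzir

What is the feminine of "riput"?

"riput" ends in -t. The stems ending in -t (kudefot → kudefotar, miput → miputar) add -ar.
The other patterns: stems ending in -h add go- … -ish around the stem; stems ending in -o or -r add the prefix pi-.
So riput → riputar.

riputar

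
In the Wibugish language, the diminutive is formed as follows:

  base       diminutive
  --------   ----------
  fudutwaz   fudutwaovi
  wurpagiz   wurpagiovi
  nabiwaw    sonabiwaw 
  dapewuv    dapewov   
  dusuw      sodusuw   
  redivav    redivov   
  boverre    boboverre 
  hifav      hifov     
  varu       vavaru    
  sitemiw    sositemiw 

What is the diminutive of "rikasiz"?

rikasiovi

"rikasiz" ends in -z. The stems ending in -z (fudutwaz → fudutwaovi, wurpagiz → wurpagiovi) drop the final letter and add -ovi.
The other patterns: stems ending in -w add the prefix so-; stems ending in -v change the last vowel to 'o'; stems ending in -e or -u repeat the first consonant+vowel as a prefix.
So rikasiz → rikasiovi.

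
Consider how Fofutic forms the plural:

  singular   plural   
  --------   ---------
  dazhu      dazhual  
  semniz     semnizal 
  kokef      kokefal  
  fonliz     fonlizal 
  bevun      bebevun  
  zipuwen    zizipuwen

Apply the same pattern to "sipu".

zipuwen and kokef both have last vowel 'e' yet inflect differently (zizipuwen, kokefal), so the last vowel is not what conditions the rule; the final letter is.
"sipu" ends in -u. The one such stem in the data (dazhu → dazhual) adds -al, so the same rule applies.
So sipu → sipual.

sipual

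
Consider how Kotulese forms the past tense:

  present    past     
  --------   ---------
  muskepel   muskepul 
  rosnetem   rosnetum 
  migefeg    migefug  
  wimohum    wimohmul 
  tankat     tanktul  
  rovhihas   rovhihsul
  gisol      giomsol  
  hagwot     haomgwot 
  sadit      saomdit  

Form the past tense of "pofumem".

rosnetem and wimohum both end in -m yet inflect differently (rosnetum, wimohmul), so the final letter is not what conditions the rule; the last vowel is.
"pofumem" has last vowel 'e'. The stems whose last vowel is 'e' (muskepel → muskepul, rosnetem → rosnetum, migefeg → migefug) change the last vowel to 'u'.
The other patterns: stems whose last vowel is 'a' or 'u' delete the last vowel and add -ul; stems whose last vowel is 'i' or 'o' insert -om- after the first vowel.
So pofumem → pofumum.

pofumum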